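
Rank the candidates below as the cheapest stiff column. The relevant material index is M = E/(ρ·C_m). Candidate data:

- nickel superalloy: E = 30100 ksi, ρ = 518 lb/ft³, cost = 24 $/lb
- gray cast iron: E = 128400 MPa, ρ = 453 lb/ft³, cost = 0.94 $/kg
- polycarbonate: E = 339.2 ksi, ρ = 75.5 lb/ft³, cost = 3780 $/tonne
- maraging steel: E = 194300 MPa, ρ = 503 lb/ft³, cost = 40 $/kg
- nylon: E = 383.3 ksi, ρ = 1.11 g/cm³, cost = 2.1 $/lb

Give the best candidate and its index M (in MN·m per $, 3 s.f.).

Convert each candidate to consistent units, then evaluate M:
  nickel superalloy: E = 207.5 GPa, ρ = 8298 kg/m³, cost = 52.91 $/kg
  gray cast iron: E = 128.4 GPa, ρ = 7256 kg/m³, cost = 0.9400 $/kg
  polycarbonate: E = 2.339 GPa, ρ = 1209 kg/m³, cost = 3.780 $/kg
  maraging steel: E = 194.3 GPa, ρ = 8057 kg/m³, cost = 40.00 $/kg
  nylon: E = 2.643 GPa, ρ = 1110 kg/m³, cost = 4.630 $/kg
  gray cast iron: M = 18.8 MN·m per $
  maraging steel: M = 0.603 MN·m per $
  nylon: M = 0.514 MN·m per $
  polycarbonate: M = 0.512 MN·m per $
  nickel superalloy: M = 0.473 MN·m per $
Gray cast iron has the largest M.

gray cast iron, M = 18.8 MN·m per $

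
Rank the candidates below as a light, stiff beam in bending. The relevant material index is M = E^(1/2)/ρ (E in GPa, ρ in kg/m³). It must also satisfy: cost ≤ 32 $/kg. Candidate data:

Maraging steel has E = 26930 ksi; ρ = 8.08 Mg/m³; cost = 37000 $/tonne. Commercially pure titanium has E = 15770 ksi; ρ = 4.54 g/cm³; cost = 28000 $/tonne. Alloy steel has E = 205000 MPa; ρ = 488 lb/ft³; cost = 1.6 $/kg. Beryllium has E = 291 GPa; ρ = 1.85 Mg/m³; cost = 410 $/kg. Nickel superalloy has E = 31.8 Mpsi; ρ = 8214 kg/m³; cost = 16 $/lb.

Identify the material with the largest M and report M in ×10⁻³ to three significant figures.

commercially pure titanium, M = 2.30×10⁻³

Screen on constraints: cost ≤ 32 $/kg. Survivors: commercially pure titanium, alloy steel.
Convert each candidate to consistent units, then evaluate M:
  commercially pure titanium: E = 108.7 GPa, ρ = 4540 kg/m³
  alloy steel: E = 205.0 GPa, ρ = 7817 kg/m³
  commercially pure titanium: M = 2.30×10⁻³
  alloy steel: M = 1.83×10⁻³
Commercially pure titanium ranks first.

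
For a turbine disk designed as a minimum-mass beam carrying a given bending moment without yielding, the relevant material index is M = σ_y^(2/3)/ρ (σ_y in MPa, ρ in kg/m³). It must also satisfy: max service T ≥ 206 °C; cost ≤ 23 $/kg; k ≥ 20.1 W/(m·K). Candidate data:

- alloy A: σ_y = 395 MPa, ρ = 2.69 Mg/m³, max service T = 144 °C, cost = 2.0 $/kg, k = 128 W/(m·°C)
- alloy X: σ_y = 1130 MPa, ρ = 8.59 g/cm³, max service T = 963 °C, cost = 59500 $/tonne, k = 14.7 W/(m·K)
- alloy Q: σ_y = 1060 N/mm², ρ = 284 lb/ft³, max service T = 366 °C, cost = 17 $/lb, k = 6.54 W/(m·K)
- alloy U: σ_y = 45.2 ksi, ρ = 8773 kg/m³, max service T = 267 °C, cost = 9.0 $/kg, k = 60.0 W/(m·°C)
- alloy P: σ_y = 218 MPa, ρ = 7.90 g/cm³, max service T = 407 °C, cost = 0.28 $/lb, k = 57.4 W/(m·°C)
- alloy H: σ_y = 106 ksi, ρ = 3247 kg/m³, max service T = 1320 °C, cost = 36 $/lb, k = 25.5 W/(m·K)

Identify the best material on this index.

alloy U

Screen on constraints: max service T ≥ 206 °C; cost ≤ 23 $/kg; k ≥ 20.1 W/(m·K). Survivors: alloy U, alloy P.
Putting every candidate on a common basis:
  alloy U: σ_y = 311.6 MPa, ρ = 8773 kg/m³
  alloy P: σ_y = 218.0 MPa, ρ = 7900 kg/m³
  alloy U: M = 5.24×10⁻³
  alloy P: M = 4.59×10⁻³
Alloy U ranks first.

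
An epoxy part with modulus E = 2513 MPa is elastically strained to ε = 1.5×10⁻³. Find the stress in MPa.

3.77 MPa

E = 2513 MPa = 2.513 GPa.
σ = E·ε = 2513 MPa × 1.5×10⁻³ = 3.77 MPa.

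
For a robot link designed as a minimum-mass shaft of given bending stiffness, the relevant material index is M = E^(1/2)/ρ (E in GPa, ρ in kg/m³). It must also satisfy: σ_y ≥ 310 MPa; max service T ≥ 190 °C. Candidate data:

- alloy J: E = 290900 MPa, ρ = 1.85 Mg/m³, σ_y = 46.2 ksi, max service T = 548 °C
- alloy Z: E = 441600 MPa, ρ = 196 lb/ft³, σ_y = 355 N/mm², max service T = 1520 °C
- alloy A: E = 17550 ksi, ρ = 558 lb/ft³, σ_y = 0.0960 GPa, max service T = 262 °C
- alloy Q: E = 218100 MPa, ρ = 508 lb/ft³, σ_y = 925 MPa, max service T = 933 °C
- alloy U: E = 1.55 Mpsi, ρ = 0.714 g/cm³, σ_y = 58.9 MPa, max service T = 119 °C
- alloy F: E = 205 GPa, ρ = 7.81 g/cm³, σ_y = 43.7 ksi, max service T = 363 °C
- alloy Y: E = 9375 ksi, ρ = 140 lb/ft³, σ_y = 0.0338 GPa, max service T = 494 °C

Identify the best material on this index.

Screen on constraints: σ_y ≥ 310 MPa; max service T ≥ 190 °C. Survivors: alloy J, alloy Z, alloy Q.
In SI units:
  alloy J: E = 290.9 GPa, ρ = 1850 kg/m³
  alloy Z: E = 441.6 GPa, ρ = 3140 kg/m³
  alloy Q: E = 218.1 GPa, ρ = 8137 kg/m³
  alloy J: M = 9.22×10⁻³
  alloy Z: M = 6.69×10⁻³
  alloy Q: M = 1.81×10⁻³
Highest index: alloy J.

alloy J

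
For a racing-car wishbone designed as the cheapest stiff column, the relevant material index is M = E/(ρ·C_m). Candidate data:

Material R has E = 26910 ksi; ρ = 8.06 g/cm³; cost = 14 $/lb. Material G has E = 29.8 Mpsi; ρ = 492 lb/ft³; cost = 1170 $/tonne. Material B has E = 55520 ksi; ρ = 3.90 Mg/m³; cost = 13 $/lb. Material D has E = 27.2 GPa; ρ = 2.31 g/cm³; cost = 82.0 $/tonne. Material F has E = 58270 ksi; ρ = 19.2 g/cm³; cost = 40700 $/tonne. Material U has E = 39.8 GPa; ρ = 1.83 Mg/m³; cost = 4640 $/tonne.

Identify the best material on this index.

After converting to SI:
  material R: E = 185.5 GPa, ρ = 8060 kg/m³, cost = 30.86 $/kg
  material G: E = 205.5 GPa, ρ = 7881 kg/m³, cost = 1.170 $/kg
  material B: E = 382.8 GPa, ρ = 3900 kg/m³, cost = 28.66 $/kg
  material D: E = 27.20 GPa, ρ = 2310 kg/m³, cost = 0.08200 $/kg
  material F: E = 401.8 GPa, ρ = 19200 kg/m³, cost = 40.70 $/kg
  material U: E = 39.80 GPa, ρ = 1830 kg/m³, cost = 4.640 $/kg
  material D: M = 144 MN·m per $
  material G: M = 22.3 MN·m per $
  material U: M = 4.69 MN·m per $
  material B: M = 3.42 MN·m per $
  material R: M = 0.746 MN·m per $
  material F: M = 0.514 MN·m per $
Material D has the largest M.

material D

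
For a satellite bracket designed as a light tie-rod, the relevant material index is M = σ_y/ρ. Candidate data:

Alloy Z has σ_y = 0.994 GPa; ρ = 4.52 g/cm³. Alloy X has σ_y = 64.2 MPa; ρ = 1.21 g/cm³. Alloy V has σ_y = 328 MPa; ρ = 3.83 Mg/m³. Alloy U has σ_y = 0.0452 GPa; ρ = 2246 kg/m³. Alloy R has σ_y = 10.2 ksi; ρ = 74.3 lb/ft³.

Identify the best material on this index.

alloy Z

Convert each candidate to consistent units, then evaluate M:
  alloy Z: σ_y = 994.0 MPa, ρ = 4520 kg/m³
  alloy X: σ_y = 64.20 MPa, ρ = 1210 kg/m³
  alloy V: σ_y = 328.0 MPa, ρ = 3830 kg/m³
  alloy U: σ_y = 45.20 MPa, ρ = 2246 kg/m³
  alloy R: σ_y = 70.33 MPa, ρ = 1190 kg/m³
  alloy Z: M = 220 kN·m/kg
  alloy V: M = 85.6 kN·m/kg
  alloy R: M = 59.1 kN·m/kg
  alloy X: M = 53.1 kN·m/kg
  alloy U: M = 20.1 kN·m/kg
Alloy Z has the largest M.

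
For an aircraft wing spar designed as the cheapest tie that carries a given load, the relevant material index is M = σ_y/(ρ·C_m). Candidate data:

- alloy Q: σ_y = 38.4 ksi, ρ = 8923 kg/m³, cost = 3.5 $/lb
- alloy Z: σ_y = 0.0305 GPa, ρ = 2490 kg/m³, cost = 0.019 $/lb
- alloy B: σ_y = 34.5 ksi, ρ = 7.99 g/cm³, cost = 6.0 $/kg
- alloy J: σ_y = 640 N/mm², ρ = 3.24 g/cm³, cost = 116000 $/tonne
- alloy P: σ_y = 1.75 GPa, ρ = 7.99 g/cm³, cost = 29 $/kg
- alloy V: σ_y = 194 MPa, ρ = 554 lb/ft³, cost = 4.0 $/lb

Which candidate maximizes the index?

alloy Z

Normalizing units and computing the index:
  alloy Q: σ_y = 264.8 MPa, ρ = 8923 kg/m³, cost = 7.716 $/kg
  alloy Z: σ_y = 30.50 MPa, ρ = 2490 kg/m³, cost = 0.04189 $/kg
  alloy B: σ_y = 237.9 MPa, ρ = 7990 kg/m³, cost = 6.000 $/kg
  alloy J: σ_y = 640.0 MPa, ρ = 3240 kg/m³, cost = 116.0 $/kg
  alloy P: σ_y = 1750 MPa, ρ = 7990 kg/m³, cost = 29.00 $/kg
  alloy V: σ_y = 194.0 MPa, ρ = 8874 kg/m³, cost = 8.818 $/kg
  alloy Z: M = 292 kN·m per $
  alloy P: M = 7.55 kN·m per $
  alloy B: M = 4.96 kN·m per $
  alloy Q: M = 3.85 kN·m per $
  alloy V: M = 2.48 kN·m per $
  alloy J: M = 1.70 kN·m per $
Alloy Z has the largest M.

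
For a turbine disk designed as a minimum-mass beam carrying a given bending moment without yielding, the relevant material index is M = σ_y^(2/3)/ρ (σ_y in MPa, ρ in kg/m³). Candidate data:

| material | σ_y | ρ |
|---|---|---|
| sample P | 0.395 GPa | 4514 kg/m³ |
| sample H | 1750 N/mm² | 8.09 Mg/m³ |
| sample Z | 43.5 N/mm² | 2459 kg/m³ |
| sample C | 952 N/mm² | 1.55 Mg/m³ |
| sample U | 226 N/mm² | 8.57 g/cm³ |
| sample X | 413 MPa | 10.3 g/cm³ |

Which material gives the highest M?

Normalizing units and computing the index:
  sample P: σ_y = 395.0 MPa, ρ = 4514 kg/m³
  sample H: σ_y = 1750 MPa, ρ = 8090 kg/m³
  sample Z: σ_y = 43.50 MPa, ρ = 2459 kg/m³
  sample C: σ_y = 952.0 MPa, ρ = 1550 kg/m³
  sample U: σ_y = 226.0 MPa, ρ = 8570 kg/m³
  sample X: σ_y = 413.0 MPa, ρ = 10300 kg/m³
  sample C: M = 62.4×10⁻³
  sample H: M = 18.0×10⁻³
  sample P: M = 11.9×10⁻³
  sample X: M = 5.38×10⁻³
  sample Z: M = 5.03×10⁻³
  sample U: M = 4.33×10⁻³
Sample C ranks first.

sample C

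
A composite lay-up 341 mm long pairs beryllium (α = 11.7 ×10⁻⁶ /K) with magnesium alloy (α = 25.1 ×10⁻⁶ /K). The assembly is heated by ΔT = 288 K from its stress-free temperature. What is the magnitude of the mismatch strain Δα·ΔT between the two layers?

3.86×10⁻³

Δα = |11.7 − 25.1|×10⁻⁶/K = 13.4×10⁻⁶/K.
Mismatch strain = Δα·ΔT = 13.4×10⁻⁶ × 288.0 = 3.86×10⁻³.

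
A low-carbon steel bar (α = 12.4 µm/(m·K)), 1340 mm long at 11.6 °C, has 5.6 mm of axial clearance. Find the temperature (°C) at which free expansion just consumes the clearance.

349 °C

α·L₀·ΔT = 5.6 mm ⇒ ΔT = 5.6 / (12.4×10⁻⁶ × 1340.0) = 337.0 K.
T = 11.6 + 337.0 = 348.6 °C.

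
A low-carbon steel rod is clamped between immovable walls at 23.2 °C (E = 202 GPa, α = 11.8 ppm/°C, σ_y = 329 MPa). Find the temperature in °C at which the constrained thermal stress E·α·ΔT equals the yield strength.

E·α·ΔT = 329.0 MPa ⇒ ΔT = 329.0 / (202.0×10³ × 11.8×10⁻⁶) = 138.0 K.
T = 23.2 + 138.0 = 161.2 °C.

161 °C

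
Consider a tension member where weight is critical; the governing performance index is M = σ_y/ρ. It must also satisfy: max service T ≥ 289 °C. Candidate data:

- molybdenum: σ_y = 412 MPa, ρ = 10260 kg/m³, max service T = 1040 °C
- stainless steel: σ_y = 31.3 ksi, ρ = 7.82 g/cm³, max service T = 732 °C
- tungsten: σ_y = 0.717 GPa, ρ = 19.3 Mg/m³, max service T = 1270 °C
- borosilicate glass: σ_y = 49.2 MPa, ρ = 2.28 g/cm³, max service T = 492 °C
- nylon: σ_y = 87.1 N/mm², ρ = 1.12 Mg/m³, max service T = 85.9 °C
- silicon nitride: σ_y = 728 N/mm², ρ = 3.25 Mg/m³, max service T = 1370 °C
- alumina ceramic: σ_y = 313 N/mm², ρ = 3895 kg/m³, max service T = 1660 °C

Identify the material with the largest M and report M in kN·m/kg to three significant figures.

silicon nitride, M = 224 kN·m/kg

Screen on constraints: max service T ≥ 289 °C. Survivors: molybdenum, stainless steel, tungsten, borosilicate glass, silicon nitride, alumina ceramic.
After converting to SI:
  molybdenum: σ_y = 412.0 MPa, ρ = 10260 kg/m³
  stainless steel: σ_y = 215.8 MPa, ρ = 7820 kg/m³
  tungsten: σ_y = 717.0 MPa, ρ = 19300 kg/m³
  borosilicate glass: σ_y = 49.20 MPa, ρ = 2280 kg/m³
  silicon nitride: σ_y = 728.0 MPa, ρ = 3250 kg/m³
  alumina ceramic: σ_y = 313.0 MPa, ρ = 3895 kg/m³
  silicon nitride: M = 224 kN·m/kg
  alumina ceramic: M = 80.4 kN·m/kg
  molybdenum: M = 40.2 kN·m/kg
  tungsten: M = 37.2 kN·m/kg
  stainless steel: M = 27.6 kN·m/kg
  borosilicate glass: M = 21.6 kN·m/kg
Highest index: silicon nitride.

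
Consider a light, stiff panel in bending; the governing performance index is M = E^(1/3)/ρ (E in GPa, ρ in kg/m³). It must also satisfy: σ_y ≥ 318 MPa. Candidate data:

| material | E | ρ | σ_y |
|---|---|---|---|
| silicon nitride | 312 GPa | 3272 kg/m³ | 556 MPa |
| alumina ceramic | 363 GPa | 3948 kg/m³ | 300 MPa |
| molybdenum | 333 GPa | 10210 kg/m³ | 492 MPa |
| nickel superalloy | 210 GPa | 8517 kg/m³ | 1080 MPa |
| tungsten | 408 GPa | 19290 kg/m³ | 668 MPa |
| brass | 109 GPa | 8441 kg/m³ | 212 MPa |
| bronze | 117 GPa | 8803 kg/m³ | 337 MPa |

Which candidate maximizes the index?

silicon nitride

Screen on constraints: σ_y ≥ 318 MPa. Survivors: silicon nitride, molybdenum, nickel superalloy, tungsten, bronze.
Computing M directly (units already consistent):
  silicon nitride: M = 2.07×10⁻³
  nickel superalloy: M = 0.698×10⁻³
  molybdenum: M = 0.679×10⁻³
  bronze: M = 0.556×10⁻³
  tungsten: M = 0.384×10⁻³
The maximum is for silicon nitride.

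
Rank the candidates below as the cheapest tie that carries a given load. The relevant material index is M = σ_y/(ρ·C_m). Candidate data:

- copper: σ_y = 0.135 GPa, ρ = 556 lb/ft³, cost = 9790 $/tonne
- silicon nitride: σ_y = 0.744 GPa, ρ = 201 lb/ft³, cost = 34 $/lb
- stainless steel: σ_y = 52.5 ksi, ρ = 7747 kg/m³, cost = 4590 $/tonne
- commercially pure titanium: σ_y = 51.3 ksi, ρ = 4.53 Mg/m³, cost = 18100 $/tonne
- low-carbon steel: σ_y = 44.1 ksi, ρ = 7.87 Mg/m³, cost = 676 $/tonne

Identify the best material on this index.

Putting every candidate on a common basis:
  copper: σ_y = 135.0 MPa, ρ = 8906 kg/m³, cost = 9.790 $/kg
  silicon nitride: σ_y = 744.0 MPa, ρ = 3220 kg/m³, cost = 74.96 $/kg
  stainless steel: σ_y = 362.0 MPa, ρ = 7747 kg/m³, cost = 4.590 $/kg
  commercially pure titanium: σ_y = 353.7 MPa, ρ = 4530 kg/m³, cost = 18.10 $/kg
  low-carbon steel: σ_y = 304.1 MPa, ρ = 7870 kg/m³, cost = 0.6760 $/kg
  low-carbon steel: M = 57.2 kN·m per $
  stainless steel: M = 10.2 kN·m per $
  commercially pure titanium: M = 4.31 kN·m per $
  silicon nitride: M = 3.08 kN·m per $
  copper: M = 1.55 kN·m per $
Low-carbon steel ranks first.

low-carbon steel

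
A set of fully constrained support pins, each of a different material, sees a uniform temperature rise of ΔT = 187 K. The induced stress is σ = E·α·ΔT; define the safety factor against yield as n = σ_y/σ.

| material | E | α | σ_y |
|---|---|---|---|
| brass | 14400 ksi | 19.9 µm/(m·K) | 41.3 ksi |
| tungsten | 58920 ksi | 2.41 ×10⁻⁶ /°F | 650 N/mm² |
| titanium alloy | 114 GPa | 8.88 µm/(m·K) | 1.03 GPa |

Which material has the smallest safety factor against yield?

brass

Per material, after unit conversion:
  brass: E = 99.28, α = 19.9, σ_y = 284.8 → σ = 369 MPa, n = 0.771
  tungsten: E = 406.2, α = 4.34, σ_y = 650.0 → σ = 330 MPa, n = 1.97
  titanium alloy: E = 114.0, α = 8.88, σ_y = 1030 → σ = 189 MPa, n = 5.44
Smallest n: brass with n = 0.771.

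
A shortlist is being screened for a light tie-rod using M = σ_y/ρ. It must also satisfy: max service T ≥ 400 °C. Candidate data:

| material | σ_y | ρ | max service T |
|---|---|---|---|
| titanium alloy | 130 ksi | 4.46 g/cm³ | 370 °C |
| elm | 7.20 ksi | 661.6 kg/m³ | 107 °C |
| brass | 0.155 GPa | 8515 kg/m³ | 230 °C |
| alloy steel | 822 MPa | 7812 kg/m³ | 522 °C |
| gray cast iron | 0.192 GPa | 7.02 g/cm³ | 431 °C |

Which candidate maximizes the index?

Screen on constraints: max service T ≥ 400 °C. Survivors: alloy steel, gray cast iron.
In SI units:
  alloy steel: σ_y = 822.0 MPa, ρ = 7812 kg/m³
  gray cast iron: σ_y = 192.0 MPa, ρ = 7020 kg/m³
  alloy steel: M = 105 kN·m/kg
  gray cast iron: M = 27.4 kN·m/kg
Highest index: alloy steel.

alloy steel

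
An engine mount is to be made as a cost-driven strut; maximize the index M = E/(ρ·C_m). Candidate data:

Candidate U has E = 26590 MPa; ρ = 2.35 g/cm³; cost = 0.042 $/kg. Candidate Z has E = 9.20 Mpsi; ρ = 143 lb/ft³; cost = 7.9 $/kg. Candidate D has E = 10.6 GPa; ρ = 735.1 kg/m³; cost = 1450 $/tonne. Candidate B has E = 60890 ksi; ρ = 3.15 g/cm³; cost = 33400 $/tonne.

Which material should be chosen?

candidate U

Convert each candidate to consistent units, then evaluate M:
  candidate U: E = 26.59 GPa, ρ = 2350 kg/m³, cost = 0.04200 $/kg
  candidate Z: E = 63.43 GPa, ρ = 2291 kg/m³, cost = 7.900 $/kg
  candidate D: E = 10.60 GPa, ρ = 735.1 kg/m³, cost = 1.450 $/kg
  candidate B: E = 419.8 GPa, ρ = 3150 kg/m³, cost = 33.40 $/kg
  candidate U: M = 269 MN·m per $
  candidate D: M = 9.94 MN·m per $
  candidate B: M = 3.99 MN·m per $
  candidate Z: M = 3.51 MN·m per $
Candidate U has the largest M.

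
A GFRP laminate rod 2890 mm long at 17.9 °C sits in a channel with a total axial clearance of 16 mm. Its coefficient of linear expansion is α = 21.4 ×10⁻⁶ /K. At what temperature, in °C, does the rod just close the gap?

α·L₀·ΔT = 16.0 mm ⇒ ΔT = 16.0 / (21.4×10⁻⁶ × 2890.0) = 258.7 K.
T = 17.9 + 258.7 = 276.6 °C.

277 °C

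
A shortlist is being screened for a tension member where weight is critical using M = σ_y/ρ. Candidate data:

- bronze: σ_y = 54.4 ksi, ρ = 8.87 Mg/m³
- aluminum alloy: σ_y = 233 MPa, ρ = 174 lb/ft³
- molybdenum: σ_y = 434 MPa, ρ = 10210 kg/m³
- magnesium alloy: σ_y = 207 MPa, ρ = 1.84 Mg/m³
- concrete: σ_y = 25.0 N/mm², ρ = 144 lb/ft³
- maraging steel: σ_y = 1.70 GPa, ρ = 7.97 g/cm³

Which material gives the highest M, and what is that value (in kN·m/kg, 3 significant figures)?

In SI units:
  bronze: σ_y = 375.1 MPa, ρ = 8870 kg/m³
  aluminum alloy: σ_y = 233.0 MPa, ρ = 2787 kg/m³
  molybdenum: σ_y = 434.0 MPa, ρ = 10210 kg/m³
  magnesium alloy: σ_y = 207.0 MPa, ρ = 1840 kg/m³
  concrete: σ_y = 25.00 MPa, ρ = 2307 kg/m³
  maraging steel: σ_y = 1700 MPa, ρ = 7970 kg/m³
  maraging steel: M = 213 kN·m/kg
  magnesium alloy: M = 112 kN·m/kg
  aluminum alloy: M = 83.6 kN·m/kg
  molybdenum: M = 42.5 kN·m/kg
  bronze: M = 42.3 kN·m/kg
  concrete: M = 10.8 kN·m/kg
Highest index: maraging steel.

maraging steel, M = 213 kN·m/kg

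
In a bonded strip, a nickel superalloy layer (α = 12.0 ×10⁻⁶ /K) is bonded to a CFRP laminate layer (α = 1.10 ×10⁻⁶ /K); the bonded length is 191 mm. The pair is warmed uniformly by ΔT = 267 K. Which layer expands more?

α(nickel superalloy) = 12.0×10⁻⁶/K vs α(CFRP laminate) = 1.10×10⁻⁶/K.
Higher α expands more for the same ΔT: nickel superalloy.

nickel superalloy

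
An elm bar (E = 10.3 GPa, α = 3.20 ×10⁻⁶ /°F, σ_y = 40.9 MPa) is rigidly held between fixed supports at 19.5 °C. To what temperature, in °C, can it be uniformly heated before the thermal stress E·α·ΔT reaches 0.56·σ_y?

α = 3.20×10⁻⁶/°F × 9/5 = 5.76×10⁻⁶/K.
E·α·ΔT = 22.90 MPa ⇒ ΔT = 22.90 / (10.30×10³ × 5.76×10⁻⁶) = 386.1 K.
T = 19.5 + 386.1 = 405.6 °C.

406 °C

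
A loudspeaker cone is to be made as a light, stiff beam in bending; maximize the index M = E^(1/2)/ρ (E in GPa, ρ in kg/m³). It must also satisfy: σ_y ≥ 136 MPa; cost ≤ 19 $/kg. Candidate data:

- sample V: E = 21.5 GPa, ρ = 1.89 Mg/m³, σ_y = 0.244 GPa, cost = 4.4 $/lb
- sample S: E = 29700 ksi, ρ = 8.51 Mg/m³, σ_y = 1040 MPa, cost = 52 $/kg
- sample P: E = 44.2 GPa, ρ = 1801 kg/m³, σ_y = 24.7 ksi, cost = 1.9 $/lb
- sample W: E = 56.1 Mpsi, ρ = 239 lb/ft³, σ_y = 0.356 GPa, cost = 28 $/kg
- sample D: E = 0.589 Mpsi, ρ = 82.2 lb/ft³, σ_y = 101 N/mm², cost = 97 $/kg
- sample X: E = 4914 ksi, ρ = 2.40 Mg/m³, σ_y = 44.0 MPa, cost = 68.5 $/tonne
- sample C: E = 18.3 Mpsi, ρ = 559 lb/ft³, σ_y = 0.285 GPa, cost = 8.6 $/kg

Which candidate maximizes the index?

Screen on constraints: σ_y ≥ 136 MPa; cost ≤ 19 $/kg. Survivors: sample V, sample P, sample C.
Convert each candidate to consistent units, then evaluate M:
  sample V: E = 21.50 GPa, ρ = 1890 kg/m³
  sample P: E = 44.20 GPa, ρ = 1801 kg/m³
  sample C: E = 126.2 GPa, ρ = 8954 kg/m³
  sample P: M = 3.69×10⁻³
  sample V: M = 2.45×10⁻³
  sample C: M = 1.25×10⁻³
The maximum is for sample P.

sample P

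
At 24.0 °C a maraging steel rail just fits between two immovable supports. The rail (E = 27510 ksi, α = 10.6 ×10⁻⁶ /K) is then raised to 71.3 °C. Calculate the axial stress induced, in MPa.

E = 27510 ksi = 189.7 GPa.
ΔT = 47.30 K. Constrained thermal stress σ = E·α·ΔT = 189.7×10³ MPa × 10.6×10⁻⁶ × 47.30 = 95.1 MPa (compressive).

95.1 MPa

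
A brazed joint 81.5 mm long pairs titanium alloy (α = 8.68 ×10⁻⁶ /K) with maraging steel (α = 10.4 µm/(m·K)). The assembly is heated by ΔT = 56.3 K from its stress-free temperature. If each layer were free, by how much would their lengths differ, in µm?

7.89 µm

Δα = |8.68 − 10.4|×10⁻⁶/K = 1.72×10⁻⁶/K.
ΔL_mismatch = Δα·L·ΔT = 1.72×10⁻⁶ × 81.5 mm × 56.3 K = 7.89 µm.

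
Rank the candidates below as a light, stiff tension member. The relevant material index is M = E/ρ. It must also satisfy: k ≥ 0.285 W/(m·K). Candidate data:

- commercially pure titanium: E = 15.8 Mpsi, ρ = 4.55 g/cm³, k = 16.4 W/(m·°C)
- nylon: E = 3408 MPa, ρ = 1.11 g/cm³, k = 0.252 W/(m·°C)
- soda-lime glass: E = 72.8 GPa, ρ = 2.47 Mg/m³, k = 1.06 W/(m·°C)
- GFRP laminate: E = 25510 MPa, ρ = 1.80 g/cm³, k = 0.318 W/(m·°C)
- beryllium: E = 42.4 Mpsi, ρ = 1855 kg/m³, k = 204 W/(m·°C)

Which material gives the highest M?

beryllium

Screen on constraints: k ≥ 0.285 W/(m·K). Survivors: commercially pure titanium, soda-lime glass, GFRP laminate, beryllium.
In SI units:
  commercially pure titanium: E = 108.9 GPa, ρ = 4550 kg/m³
  soda-lime glass: E = 72.80 GPa, ρ = 2470 kg/m³
  GFRP laminate: E = 25.51 GPa, ρ = 1800 kg/m³
  beryllium: E = 292.3 GPa, ρ = 1855 kg/m³
  beryllium: M = 158 MN·m/kg
  soda-lime glass: M = 29.5 MN·m/kg
  commercially pure titanium: M = 23.9 MN·m/kg
  GFRP laminate: M = 14.2 MN·m/kg
Beryllium has the largest M.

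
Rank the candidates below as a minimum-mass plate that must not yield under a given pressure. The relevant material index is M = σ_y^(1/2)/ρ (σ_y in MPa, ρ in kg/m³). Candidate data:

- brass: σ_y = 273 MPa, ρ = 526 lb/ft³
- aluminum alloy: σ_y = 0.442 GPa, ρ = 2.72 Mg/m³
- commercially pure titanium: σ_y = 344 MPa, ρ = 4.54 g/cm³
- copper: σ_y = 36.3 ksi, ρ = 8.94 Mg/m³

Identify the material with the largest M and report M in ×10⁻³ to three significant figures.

aluminum alloy, M = 7.73×10⁻³

After converting to SI:
  brass: σ_y = 273.0 MPa, ρ = 8426 kg/m³
  aluminum alloy: σ_y = 442.0 MPa, ρ = 2720 kg/m³
  commercially pure titanium: σ_y = 344.0 MPa, ρ = 4540 kg/m³
  copper: σ_y = 250.3 MPa, ρ = 8940 kg/m³
  aluminum alloy: M = 7.73×10⁻³
  commercially pure titanium: M = 4.09×10⁻³
  brass: M = 1.96×10⁻³
  copper: M = 1.77×10⁻³
Aluminum alloy has the largest M.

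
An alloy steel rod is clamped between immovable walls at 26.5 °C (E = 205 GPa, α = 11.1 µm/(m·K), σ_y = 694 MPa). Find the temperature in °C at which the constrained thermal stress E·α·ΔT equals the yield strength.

E·α·ΔT = 694.0 MPa ⇒ ΔT = 694.0 / (205.0×10³ × 11.1×10⁻⁶) = 305.0 K.
T = 26.5 + 305.0 = 331.5 °C.

331 °C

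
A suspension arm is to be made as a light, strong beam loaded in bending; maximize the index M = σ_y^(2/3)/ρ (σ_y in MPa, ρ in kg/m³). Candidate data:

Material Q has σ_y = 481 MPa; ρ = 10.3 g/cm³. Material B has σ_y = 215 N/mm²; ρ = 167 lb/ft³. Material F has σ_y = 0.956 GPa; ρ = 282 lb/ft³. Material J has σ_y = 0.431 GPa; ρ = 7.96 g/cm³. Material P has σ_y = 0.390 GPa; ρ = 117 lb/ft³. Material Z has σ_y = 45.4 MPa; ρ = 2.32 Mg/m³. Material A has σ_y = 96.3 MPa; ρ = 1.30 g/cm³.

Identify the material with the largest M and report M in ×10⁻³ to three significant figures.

After converting to SI:
  material Q: σ_y = 481.0 MPa, ρ = 10300 kg/m³
  material B: σ_y = 215.0 MPa, ρ = 2675 kg/m³
  material F: σ_y = 956.0 MPa, ρ = 4517 kg/m³
  material J: σ_y = 431.0 MPa, ρ = 7960 kg/m³
  material P: σ_y = 390.0 MPa, ρ = 1874 kg/m³
  material Z: σ_y = 45.40 MPa, ρ = 2320 kg/m³
  material A: σ_y = 96.30 MPa, ρ = 1300 kg/m³
  material P: M = 28.5×10⁻³
  material F: M = 21.5×10⁻³
  material A: M = 16.2×10⁻³
  material B: M = 13.4×10⁻³
  material J: M = 7.17×10⁻³
  material Q: M = 5.96×10⁻³
  material Z: M = 5.49×10⁻³
Material P has the largest M.

material P, M = 28.5×10⁻³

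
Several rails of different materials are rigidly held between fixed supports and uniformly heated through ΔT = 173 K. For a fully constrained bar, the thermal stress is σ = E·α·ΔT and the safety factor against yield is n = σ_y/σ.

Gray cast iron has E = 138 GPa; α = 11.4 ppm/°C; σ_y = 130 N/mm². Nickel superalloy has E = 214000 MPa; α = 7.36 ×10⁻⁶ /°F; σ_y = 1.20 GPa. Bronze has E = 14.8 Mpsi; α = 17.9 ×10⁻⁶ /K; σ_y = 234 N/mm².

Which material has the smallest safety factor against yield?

gray cast iron

In consistent units (E in GPa, α in ×10⁻⁶/K, σ_y in MPa):
  gray cast iron: E = 138.0, α = 11.4, σ_y = 130.0 → σ = 272 MPa, n = 0.478
  nickel superalloy: E = 214.0, α = 13.2, σ_y = 1200 → σ = 490 MPa, n = 2.45
  bronze: E = 102.0, α = 17.9, σ_y = 234.0 → σ = 316 MPa, n = 0.741
The minimum is gray cast iron at n = 0.478.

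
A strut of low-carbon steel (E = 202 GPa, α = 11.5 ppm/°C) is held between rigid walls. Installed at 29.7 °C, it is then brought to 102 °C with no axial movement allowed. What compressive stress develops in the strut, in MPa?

168 MPa

ΔT = 72.30 K. Constrained thermal stress σ = E·α·ΔT = 202.0×10³ MPa × 11.5×10⁻⁶ × 72.30 = 168 MPa (compressive).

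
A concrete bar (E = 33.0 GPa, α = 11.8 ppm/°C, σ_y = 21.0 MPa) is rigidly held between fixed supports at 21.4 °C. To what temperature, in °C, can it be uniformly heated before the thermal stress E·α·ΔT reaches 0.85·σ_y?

67.2 °C

E·α·ΔT = 17.85 MPa ⇒ ΔT = 17.85 / (33.00×10³ × 11.8×10⁻⁶) = 45.84 K.
T = 21.4 + 45.84 = 67.24 °C.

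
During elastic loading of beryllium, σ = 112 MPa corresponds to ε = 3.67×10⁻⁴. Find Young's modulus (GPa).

305 GPa

E = σ/ε = 112 MPa / 3.67×10⁻⁴ = 305200 MPa = 305 GPa.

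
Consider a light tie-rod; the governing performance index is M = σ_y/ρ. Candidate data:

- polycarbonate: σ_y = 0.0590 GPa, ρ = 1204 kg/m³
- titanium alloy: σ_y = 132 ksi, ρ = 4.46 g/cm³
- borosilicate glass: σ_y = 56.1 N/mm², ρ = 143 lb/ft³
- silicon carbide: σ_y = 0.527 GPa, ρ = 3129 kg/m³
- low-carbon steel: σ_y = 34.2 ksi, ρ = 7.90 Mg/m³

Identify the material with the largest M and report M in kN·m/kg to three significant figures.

In SI units:
  polycarbonate: σ_y = 59.00 MPa, ρ = 1204 kg/m³
  titanium alloy: σ_y = 910.1 MPa, ρ = 4460 kg/m³
  borosilicate glass: σ_y = 56.10 MPa, ρ = 2291 kg/m³
  silicon carbide: σ_y = 527.0 MPa, ρ = 3129 kg/m³
  low-carbon steel: σ_y = 235.8 MPa, ρ = 7900 kg/m³
  titanium alloy: M = 204 kN·m/kg
  silicon carbide: M = 168 kN·m/kg
  polycarbonate: M = 49.0 kN·m/kg
  low-carbon steel: M = 29.8 kN·m/kg
  borosilicate glass: M = 24.5 kN·m/kg
The maximum is for titanium alloy.

titanium alloy, M = 204 kN·m/kg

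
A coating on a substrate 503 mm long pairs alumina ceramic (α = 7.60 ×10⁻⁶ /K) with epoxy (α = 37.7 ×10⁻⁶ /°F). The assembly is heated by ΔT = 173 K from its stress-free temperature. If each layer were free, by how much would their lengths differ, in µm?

epoxy: α = 37.7×10⁻⁶/°F × 9/5 = 67.9×10⁻⁶/K.
Δα = |7.60 − 67.9|×10⁻⁶/K = 60.3×10⁻⁶/K.
ΔL_mismatch = Δα·L·ΔT = 60.3×10⁻⁶ × 503.0 mm × 173.0 K = 5240 µm.

5240 µm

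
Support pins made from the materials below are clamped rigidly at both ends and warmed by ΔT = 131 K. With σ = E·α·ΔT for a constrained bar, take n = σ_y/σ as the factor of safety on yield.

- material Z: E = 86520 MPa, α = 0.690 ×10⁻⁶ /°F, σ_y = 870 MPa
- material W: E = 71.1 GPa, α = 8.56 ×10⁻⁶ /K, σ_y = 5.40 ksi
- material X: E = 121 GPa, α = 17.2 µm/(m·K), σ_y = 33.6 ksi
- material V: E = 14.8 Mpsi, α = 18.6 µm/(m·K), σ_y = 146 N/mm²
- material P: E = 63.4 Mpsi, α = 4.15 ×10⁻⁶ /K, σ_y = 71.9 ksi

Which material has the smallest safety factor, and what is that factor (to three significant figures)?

In consistent units (E in GPa, α in ×10⁻⁶/K, σ_y in MPa):
  material Z: E = 86.52, α = 1.24, σ_y = 870.0 → σ = 14.1 MPa, n = 61.8
  material W: E = 71.10, α = 8.56, σ_y = 37.23 → σ = 79.7 MPa, n = 0.467
  material X: E = 121.0, α = 17.2, σ_y = 231.7 → σ = 273 MPa, n = 0.850
  material V: E = 102.0, α = 18.6, σ_y = 146.0 → σ = 249 MPa, n = 0.587
  material P: E = 437.1, α = 4.15, σ_y = 495.7 → σ = 238 MPa, n = 2.09
Material W has the lowest safety factor, n = 0.467.

material W, n = 0.467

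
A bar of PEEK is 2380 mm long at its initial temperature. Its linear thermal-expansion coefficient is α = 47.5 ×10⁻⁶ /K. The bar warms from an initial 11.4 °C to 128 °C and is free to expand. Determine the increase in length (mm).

ΔT = 128 − 11.4 = 116.6 K.
ΔL = α·L₀·ΔT = 47.5×10⁻⁶ × 2380 mm × 116.6 K = 13.2 mm.

13.2 mm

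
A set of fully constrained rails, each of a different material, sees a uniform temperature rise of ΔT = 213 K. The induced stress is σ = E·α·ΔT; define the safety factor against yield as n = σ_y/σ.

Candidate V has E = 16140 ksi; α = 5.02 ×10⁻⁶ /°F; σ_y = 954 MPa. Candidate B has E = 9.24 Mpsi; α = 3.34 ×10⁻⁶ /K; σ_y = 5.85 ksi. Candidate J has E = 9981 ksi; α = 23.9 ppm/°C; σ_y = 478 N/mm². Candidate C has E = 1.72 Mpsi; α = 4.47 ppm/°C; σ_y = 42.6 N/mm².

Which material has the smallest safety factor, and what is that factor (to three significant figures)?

candidate B, n = 0.890

Per material, after unit conversion:
  candidate V: E = 111.3, α = 9.04, σ_y = 954.0 → σ = 214 MPa, n = 4.45
  candidate B: E = 63.71, α = 3.34, σ_y = 40.33 → σ = 45.3 MPa, n = 0.890
  candidate J: E = 68.82, α = 23.9, σ_y = 478.0 → σ = 350 MPa, n = 1.36
  candidate C: E = 11.86, α = 4.47, σ_y = 42.60 → σ = 11.3 MPa, n = 3.77
Candidate B has the lowest safety factor, n = 0.890.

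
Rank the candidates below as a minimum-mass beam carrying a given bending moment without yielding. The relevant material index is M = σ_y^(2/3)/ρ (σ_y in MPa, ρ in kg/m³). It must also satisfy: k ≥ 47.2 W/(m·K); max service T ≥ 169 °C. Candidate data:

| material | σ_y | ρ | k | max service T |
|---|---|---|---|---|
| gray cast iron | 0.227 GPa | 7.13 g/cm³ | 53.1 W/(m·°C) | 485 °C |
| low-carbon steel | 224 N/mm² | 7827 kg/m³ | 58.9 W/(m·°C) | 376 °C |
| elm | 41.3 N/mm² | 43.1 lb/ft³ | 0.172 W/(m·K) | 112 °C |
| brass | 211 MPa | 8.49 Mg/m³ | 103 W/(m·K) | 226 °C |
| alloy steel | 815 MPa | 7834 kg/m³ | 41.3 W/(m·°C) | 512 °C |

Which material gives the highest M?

gray cast iron

Screen on constraints: k ≥ 47.2 W/(m·K); max service T ≥ 169 °C. Survivors: gray cast iron, low-carbon steel, brass.
After converting to SI:
  gray cast iron: σ_y = 227.0 MPa, ρ = 7130 kg/m³
  low-carbon steel: σ_y = 224.0 MPa, ρ = 7827 kg/m³
  brass: σ_y = 211.0 MPa, ρ = 8490 kg/m³
  gray cast iron: M = 5.22×10⁻³
  low-carbon steel: M = 4.71×10⁻³
  brass: M = 4.17×10⁻³
The maximum is for gray cast iron.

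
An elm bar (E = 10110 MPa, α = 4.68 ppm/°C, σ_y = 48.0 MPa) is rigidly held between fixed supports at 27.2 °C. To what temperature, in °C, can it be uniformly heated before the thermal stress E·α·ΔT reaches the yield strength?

1040 °C

E = 10110 MPa = 10.11 GPa.
E·α·ΔT = 48.00 MPa ⇒ ΔT = 48.00 / (10.11×10³ × 4.68×10⁻⁶) = 1014 K.
T = 27.2 + 1014 = 1042 °C.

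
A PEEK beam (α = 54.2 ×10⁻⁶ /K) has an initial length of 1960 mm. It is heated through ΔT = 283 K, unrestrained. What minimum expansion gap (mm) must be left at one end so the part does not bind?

30.1 mm

ΔL = α·L₀·ΔT = 54.2×10⁻⁶ × 1960 mm × 283.0 K = 30.1 mm.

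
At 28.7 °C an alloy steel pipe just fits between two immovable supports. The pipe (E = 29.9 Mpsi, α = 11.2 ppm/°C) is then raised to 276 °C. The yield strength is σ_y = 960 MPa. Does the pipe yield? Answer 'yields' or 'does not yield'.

E = 29.9 Mpsi = 206.2 GPa.
ΔT = 247.3 K. Constrained thermal stress σ = E·α·ΔT = 206.2×10³ MPa × 11.2×10⁻⁶ × 247.3 = 571 MPa (compressive).
Compare to σ_y = 960 MPa: σ < σ_y, so it does not yield.

does not yield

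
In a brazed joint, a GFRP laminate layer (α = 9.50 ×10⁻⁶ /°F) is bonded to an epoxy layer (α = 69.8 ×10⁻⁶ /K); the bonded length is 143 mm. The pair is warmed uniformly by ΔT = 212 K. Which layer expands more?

epoxy

GFRP laminate: α = 9.50×10⁻⁶/°F × 9/5 = 17.1×10⁻⁶/K.
α(GFRP laminate) = 17.1×10⁻⁶/K vs α(epoxy) = 69.8×10⁻⁶/K.
Higher α expands more for the same ΔT: epoxy.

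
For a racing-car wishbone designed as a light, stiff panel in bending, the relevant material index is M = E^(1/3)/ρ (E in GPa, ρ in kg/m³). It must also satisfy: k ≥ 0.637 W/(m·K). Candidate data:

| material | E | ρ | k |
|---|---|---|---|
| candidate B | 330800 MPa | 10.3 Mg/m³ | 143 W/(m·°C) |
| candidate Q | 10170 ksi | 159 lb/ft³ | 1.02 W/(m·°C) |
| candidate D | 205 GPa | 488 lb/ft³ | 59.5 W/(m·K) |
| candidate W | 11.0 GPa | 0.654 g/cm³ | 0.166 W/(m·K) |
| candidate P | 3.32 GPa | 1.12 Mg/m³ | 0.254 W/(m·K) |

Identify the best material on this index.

candidate Q

Screen on constraints: k ≥ 0.637 W/(m·K). Survivors: candidate B, candidate Q, candidate D.
In SI units:
  candidate B: E = 330.8 GPa, ρ = 10300 kg/m³
  candidate Q: E = 70.12 GPa, ρ = 2547 kg/m³
  candidate D: E = 205.0 GPa, ρ = 7817 kg/m³
  candidate Q: M = 1.62×10⁻³
  candidate D: M = 0.754×10⁻³
  candidate B: M = 0.671×10⁻³
Candidate Q has the largest M.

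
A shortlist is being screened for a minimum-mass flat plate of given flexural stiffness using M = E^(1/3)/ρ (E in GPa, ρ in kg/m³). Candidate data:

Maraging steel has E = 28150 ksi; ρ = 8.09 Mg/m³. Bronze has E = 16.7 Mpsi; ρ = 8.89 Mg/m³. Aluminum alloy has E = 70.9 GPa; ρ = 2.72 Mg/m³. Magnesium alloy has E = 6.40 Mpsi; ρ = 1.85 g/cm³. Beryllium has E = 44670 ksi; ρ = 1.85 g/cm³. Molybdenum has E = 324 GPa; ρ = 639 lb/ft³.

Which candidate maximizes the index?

beryllium

After converting to SI:
  maraging steel: E = 194.1 GPa, ρ = 8090 kg/m³
  bronze: E = 115.1 GPa, ρ = 8890 kg/m³
  aluminum alloy: E = 70.90 GPa, ρ = 2720 kg/m³
  magnesium alloy: E = 44.13 GPa, ρ = 1850 kg/m³
  beryllium: E = 308.0 GPa, ρ = 1850 kg/m³
  molybdenum: E = 324.0 GPa, ρ = 10240 kg/m³
  beryllium: M = 3.65×10⁻³
  magnesium alloy: M = 1.91×10⁻³
  aluminum alloy: M = 1.52×10⁻³
  maraging steel: M = 0.716×10⁻³
  molybdenum: M = 0.671×10⁻³
  bronze: M = 0.547×10⁻³
Highest index: beryllium.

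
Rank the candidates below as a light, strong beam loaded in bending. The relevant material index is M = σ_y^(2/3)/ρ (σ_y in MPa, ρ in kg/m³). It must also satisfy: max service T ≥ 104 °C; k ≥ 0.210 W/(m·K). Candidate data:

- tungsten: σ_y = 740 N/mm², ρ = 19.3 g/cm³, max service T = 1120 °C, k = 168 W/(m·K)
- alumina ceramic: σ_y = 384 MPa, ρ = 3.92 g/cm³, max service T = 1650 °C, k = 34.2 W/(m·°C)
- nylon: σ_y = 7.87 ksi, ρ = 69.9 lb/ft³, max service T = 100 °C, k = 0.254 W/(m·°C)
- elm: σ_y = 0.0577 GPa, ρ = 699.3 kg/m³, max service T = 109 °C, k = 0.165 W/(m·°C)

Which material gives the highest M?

alumina ceramic

Screen on constraints: max service T ≥ 104 °C; k ≥ 0.210 W/(m·K). Survivors: tungsten, alumina ceramic.
Putting every candidate on a common basis:
  tungsten: σ_y = 740.0 MPa, ρ = 19300 kg/m³
  alumina ceramic: σ_y = 384.0 MPa, ρ = 3920 kg/m³
  alumina ceramic: M = 13.5×10⁻³
  tungsten: M = 4.24×10⁻³
The maximum is for alumina ceramic.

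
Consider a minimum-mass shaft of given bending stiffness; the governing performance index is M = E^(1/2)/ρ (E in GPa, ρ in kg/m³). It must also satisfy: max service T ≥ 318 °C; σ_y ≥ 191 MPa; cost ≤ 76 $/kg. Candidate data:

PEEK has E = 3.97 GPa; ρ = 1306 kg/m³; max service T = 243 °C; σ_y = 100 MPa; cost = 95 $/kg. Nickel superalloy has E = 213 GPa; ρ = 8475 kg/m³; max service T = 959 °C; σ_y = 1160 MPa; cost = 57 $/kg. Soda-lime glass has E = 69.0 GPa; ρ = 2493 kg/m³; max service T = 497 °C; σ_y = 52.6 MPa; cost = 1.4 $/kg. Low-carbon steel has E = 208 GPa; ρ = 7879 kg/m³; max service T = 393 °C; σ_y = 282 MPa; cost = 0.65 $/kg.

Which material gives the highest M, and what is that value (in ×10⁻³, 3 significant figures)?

low-carbon steel, M = 1.83×10⁻³

Screen on constraints: max service T ≥ 318 °C; σ_y ≥ 191 MPa; cost ≤ 76 $/kg. Survivors: nickel superalloy, low-carbon steel.
Computing M directly (units already consistent):
  low-carbon steel: M = 1.83×10⁻³
  nickel superalloy: M = 1.72×10⁻³
Highest index: low-carbon steel.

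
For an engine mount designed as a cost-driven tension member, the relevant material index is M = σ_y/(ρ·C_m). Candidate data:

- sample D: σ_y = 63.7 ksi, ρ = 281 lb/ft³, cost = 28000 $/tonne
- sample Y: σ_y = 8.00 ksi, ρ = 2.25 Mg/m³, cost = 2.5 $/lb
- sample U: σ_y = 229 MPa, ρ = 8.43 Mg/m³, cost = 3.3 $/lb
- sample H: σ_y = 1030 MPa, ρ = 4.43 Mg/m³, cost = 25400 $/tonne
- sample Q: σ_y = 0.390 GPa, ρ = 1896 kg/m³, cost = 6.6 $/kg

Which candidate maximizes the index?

sample Q

Convert each candidate to consistent units, then evaluate M:
  sample D: σ_y = 439.2 MPa, ρ = 4501 kg/m³, cost = 28.00 $/kg
  sample Y: σ_y = 55.16 MPa, ρ = 2250 kg/m³, cost = 5.511 $/kg
  sample U: σ_y = 229.0 MPa, ρ = 8430 kg/m³, cost = 7.275 $/kg
  sample H: σ_y = 1030 MPa, ρ = 4430 kg/m³, cost = 25.40 $/kg
  sample Q: σ_y = 390.0 MPa, ρ = 1896 kg/m³, cost = 6.600 $/kg
  sample Q: M = 31.2 kN·m per $
  sample H: M = 9.15 kN·m per $
  sample Y: M = 4.45 kN·m per $
  sample U: M = 3.73 kN·m per $
  sample D: M = 3.48 kN·m per $
Sample Q ranks first.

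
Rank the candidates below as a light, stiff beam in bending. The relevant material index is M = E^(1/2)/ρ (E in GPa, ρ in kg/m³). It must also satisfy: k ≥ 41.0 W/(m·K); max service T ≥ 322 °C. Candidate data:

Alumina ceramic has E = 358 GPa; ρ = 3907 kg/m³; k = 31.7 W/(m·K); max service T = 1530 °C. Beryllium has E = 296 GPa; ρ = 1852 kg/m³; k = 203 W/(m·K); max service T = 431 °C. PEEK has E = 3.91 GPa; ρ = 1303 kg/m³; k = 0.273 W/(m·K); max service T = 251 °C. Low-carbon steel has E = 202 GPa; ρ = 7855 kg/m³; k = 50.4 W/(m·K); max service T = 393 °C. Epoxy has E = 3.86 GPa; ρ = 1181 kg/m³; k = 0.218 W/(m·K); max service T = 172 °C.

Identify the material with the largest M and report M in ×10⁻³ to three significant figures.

beryllium, M = 9.29×10⁻³

Screen on constraints: k ≥ 41.0 W/(m·K); max service T ≥ 322 °C. Survivors: beryllium, low-carbon steel.
Per-candidate index values:
  beryllium: M = 9.29×10⁻³
  low-carbon steel: M = 1.81×10⁻³
Beryllium ranks first.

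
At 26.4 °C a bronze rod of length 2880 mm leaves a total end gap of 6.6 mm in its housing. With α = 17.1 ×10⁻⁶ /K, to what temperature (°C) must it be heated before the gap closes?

α·L₀·ΔT = 6.6 mm ⇒ ΔT = 6.6 / (17.1×10⁻⁶ × 2880.0) = 134.0 K.
T = 26.4 + 134.0 = 160.4 °C.

160 °C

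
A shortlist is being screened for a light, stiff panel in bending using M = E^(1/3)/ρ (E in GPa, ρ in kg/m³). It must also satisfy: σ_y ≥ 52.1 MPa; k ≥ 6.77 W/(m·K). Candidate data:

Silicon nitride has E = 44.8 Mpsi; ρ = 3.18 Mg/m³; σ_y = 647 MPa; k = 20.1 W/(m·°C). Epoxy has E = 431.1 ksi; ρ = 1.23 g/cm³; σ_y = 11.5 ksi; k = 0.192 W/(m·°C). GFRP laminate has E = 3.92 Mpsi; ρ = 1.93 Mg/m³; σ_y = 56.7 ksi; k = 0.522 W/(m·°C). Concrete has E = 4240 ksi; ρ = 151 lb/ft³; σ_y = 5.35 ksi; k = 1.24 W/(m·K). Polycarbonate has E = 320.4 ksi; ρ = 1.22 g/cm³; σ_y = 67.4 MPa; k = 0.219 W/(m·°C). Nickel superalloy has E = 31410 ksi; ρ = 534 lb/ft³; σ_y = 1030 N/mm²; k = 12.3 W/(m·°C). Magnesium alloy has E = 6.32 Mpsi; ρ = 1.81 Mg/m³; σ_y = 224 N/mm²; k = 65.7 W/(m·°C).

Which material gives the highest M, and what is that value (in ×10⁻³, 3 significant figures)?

silicon nitride, M = 2.13×10⁻³

Screen on constraints: σ_y ≥ 52.1 MPa; k ≥ 6.77 W/(m·K). Survivors: silicon nitride, nickel superalloy, magnesium alloy.
After converting to SI:
  silicon nitride: E = 308.9 GPa, ρ = 3180 kg/m³
  nickel superalloy: E = 216.6 GPa, ρ = 8554 kg/m³
  magnesium alloy: E = 43.57 GPa, ρ = 1810 kg/m³
  silicon nitride: M = 2.13×10⁻³
  magnesium alloy: M = 1.94×10⁻³
  nickel superalloy: M = 0.702×10⁻³
Silicon nitride has the largest M.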